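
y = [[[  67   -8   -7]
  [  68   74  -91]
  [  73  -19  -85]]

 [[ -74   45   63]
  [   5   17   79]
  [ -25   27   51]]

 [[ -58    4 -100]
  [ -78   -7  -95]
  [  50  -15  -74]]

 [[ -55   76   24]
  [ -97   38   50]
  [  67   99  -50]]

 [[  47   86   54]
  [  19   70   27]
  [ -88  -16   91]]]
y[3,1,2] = 50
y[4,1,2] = 27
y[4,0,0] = 47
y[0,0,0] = 67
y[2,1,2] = -95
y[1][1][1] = 17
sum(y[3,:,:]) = 152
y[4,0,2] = 54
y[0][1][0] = 68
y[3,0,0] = -55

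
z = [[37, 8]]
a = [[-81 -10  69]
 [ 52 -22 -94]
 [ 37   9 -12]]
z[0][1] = 8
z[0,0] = 37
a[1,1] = -22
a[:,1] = [-10, -22, 9]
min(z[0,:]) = 8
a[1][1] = -22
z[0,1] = 8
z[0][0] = 37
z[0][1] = 8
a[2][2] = -12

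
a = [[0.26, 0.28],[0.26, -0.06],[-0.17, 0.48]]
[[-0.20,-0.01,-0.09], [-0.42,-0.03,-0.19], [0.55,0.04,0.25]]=a@ [[-1.45, -0.10, -0.65],  [0.64, 0.05, 0.29]]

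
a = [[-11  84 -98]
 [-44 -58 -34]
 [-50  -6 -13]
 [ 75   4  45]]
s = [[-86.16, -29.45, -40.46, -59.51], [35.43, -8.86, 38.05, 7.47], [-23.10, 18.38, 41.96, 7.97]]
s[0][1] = -29.45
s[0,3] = -59.51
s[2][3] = 7.97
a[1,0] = -44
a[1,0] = -44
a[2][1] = -6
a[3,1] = 4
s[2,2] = 41.96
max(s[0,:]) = -29.45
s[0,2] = -40.46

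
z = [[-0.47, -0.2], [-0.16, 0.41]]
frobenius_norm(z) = 0.67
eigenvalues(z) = [-0.5, 0.44]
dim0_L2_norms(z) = [0.5, 0.46]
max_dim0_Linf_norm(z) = 0.47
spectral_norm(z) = 0.51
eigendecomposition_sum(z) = [[-0.49, -0.11], [-0.09, -0.02]] + [[0.02, -0.09], [-0.07, 0.43]]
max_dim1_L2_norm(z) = 0.51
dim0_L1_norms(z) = [0.63, 0.61]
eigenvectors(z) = [[-0.99,0.21], [-0.17,-0.98]]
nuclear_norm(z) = 0.95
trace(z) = -0.06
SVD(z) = [[-1.0, 0.1], [0.10, 1.00]] @ diag([0.5114500857148284, 0.43933906020554864]) @ [[0.88, 0.47], [-0.47, 0.88]]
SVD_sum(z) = [[-0.45, -0.24], [0.05, 0.02]] + [[-0.02, 0.04], [-0.21, 0.39]]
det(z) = -0.22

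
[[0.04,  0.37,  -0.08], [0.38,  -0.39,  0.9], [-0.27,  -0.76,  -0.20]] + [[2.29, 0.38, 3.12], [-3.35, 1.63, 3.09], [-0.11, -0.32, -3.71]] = [[2.33, 0.75, 3.04], [-2.97, 1.24, 3.99], [-0.38, -1.08, -3.91]]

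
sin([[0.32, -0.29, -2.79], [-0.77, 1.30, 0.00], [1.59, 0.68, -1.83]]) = [[-1.25, -0.61, -3.13],[-1.11, 0.62, 0.22],[1.73, 0.78, -3.69]]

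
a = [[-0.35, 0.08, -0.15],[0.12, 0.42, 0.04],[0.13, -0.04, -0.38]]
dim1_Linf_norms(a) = [0.35, 0.42, 0.38]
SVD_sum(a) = [[-0.05, -0.11, -0.07], [0.14, 0.31, 0.20], [-0.06, -0.14, -0.09]] + [[0.02, 0.03, -0.05], [0.05, 0.08, -0.15], [0.10, 0.15, -0.3]] + [[-0.32, 0.16, -0.03], [-0.07, 0.03, -0.01], [0.09, -0.05, 0.01]]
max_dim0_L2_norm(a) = 0.43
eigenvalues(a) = [(-0.37+0.14j), (-0.37-0.14j), (0.43+0j)]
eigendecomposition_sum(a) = [[-0.18+0.08j, (0.02-0.01j), -0.08-0.20j], [(0.03-0.02j), -0.00+0.00j, 0.02+0.03j], [0.07+0.17j, -0.01-0.02j, -0.19+0.06j]] + [[(-0.18-0.08j), 0.02+0.01j, (-0.08+0.2j)], [(0.03+0.02j), (-0-0j), 0.02-0.03j], [(0.07-0.17j), (-0.01+0.02j), -0.19-0.06j]] + [[0.01-0.00j, 0.05+0.00j, 0j], [0.07-0.00j, 0.42+0.00j, 0.01+0.00j], [-0.00+0.00j, (-0.01-0j), -0.00-0.00j]]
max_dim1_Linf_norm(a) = 0.42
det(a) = 0.07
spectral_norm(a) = 0.45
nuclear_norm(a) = 1.23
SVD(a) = [[0.30,0.16,-0.94], [-0.87,0.46,-0.20], [0.40,0.88,0.27]] @ diag([0.4525793823785229, 0.39480298236644257, 0.38210274503127706]) @ [[-0.34,-0.79,-0.51],[0.29,0.43,-0.86],[0.89,-0.44,0.08]]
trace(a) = -0.31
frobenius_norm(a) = 0.71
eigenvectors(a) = [[(-0.72+0j),(-0.72-0j),(-0.11+0j)],[0.11-0.01j,(0.11+0.01j),-0.99+0.00j],[(-0.04+0.68j),(-0.04-0.68j),(0.03+0j)]]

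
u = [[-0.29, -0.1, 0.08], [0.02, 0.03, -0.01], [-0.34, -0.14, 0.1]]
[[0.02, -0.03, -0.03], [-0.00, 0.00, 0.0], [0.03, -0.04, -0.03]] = u @ [[-0.03, 0.11, 0.13], [-0.11, -0.11, 0.02], [0.0, -0.17, 0.15]]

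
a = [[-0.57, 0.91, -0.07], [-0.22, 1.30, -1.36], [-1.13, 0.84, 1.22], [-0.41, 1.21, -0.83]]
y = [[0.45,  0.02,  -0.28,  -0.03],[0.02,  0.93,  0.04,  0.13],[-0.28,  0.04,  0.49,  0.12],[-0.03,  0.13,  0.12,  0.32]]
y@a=[[0.07, 0.16, -0.38], [-0.31, 1.42, -1.33], [-0.45, 0.35, 0.46], [-0.28, 0.63, -0.29]]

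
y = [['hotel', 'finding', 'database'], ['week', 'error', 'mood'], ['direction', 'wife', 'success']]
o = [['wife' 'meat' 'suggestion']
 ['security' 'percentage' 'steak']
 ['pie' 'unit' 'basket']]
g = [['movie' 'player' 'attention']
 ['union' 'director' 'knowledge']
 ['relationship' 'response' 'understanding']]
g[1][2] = 'knowledge'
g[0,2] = 'attention'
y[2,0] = 'direction'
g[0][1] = 'player'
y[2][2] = 'success'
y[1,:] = ['week', 'error', 'mood']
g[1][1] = 'director'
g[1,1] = 'director'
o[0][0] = 'wife'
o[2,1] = 'unit'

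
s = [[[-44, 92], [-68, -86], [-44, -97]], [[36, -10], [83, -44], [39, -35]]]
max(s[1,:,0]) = 83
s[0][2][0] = -44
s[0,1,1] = -86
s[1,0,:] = [36, -10]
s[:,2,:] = [[-44, -97], [39, -35]]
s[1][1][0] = 83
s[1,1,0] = 83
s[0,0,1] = 92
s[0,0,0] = -44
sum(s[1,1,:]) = 39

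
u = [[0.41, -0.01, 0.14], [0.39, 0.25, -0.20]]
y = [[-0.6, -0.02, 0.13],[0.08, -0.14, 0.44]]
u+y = [[-0.19,-0.03,0.27],[0.47,0.11,0.24]]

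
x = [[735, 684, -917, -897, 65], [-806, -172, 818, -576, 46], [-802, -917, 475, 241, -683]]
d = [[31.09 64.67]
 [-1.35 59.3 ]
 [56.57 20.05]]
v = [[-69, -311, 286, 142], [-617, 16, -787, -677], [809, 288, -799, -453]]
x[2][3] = 241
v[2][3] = -453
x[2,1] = -917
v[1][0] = -617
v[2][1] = 288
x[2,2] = 475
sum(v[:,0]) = 123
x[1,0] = -806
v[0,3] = 142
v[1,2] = -787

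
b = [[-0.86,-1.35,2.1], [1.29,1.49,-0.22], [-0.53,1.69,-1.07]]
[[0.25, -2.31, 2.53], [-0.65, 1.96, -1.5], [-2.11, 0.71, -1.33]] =b @ [[0.82, 0.94, -0.47], [-1.19, 0.44, -0.50], [-0.31, -0.43, 0.69]]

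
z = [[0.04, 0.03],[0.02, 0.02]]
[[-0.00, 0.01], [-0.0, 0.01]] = z @ [[-0.09, 0.01],[-0.02, 0.29]]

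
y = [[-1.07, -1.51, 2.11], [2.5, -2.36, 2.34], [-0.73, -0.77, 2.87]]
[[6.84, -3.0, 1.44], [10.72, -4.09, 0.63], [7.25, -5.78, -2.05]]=y@[[0.5, -0.41, -0.76],[-1.88, -1.09, -2.69],[2.15, -2.41, -1.63]]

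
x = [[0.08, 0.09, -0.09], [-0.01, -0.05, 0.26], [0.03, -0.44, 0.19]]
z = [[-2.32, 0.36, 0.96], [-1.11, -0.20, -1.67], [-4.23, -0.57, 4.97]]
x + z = [[-2.24, 0.45, 0.87], [-1.12, -0.25, -1.41], [-4.20, -1.01, 5.16]]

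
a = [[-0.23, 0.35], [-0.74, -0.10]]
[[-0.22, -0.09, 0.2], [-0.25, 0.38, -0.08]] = a@ [[0.39, -0.44, 0.03],  [-0.38, -0.56, 0.60]]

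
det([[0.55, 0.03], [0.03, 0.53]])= 0.291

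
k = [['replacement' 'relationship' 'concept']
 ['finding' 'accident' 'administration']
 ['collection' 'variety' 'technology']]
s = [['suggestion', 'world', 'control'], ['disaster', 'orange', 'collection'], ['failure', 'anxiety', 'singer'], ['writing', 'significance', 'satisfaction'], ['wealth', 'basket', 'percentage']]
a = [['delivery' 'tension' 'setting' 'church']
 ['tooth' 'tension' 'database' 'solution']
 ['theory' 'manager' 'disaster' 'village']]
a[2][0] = 'theory'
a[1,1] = 'tension'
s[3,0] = 'writing'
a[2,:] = ['theory', 'manager', 'disaster', 'village']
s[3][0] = 'writing'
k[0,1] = 'relationship'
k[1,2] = 'administration'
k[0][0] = 'replacement'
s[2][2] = 'singer'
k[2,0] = 'collection'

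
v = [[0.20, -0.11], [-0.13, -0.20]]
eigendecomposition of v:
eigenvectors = [[0.96, 0.25], [-0.29, 0.97]]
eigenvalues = [0.23, -0.23]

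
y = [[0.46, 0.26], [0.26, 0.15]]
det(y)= 0.001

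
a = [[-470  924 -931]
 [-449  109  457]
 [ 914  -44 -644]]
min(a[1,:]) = -449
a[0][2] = -931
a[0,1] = 924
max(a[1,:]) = 457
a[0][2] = -931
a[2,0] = 914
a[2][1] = -44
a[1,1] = 109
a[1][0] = -449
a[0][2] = -931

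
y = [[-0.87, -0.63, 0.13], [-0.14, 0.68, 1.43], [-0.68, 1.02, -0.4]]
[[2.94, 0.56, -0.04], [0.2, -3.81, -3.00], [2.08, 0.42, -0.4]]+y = [[2.07, -0.07, 0.09], [0.06, -3.13, -1.57], [1.4, 1.44, -0.80]]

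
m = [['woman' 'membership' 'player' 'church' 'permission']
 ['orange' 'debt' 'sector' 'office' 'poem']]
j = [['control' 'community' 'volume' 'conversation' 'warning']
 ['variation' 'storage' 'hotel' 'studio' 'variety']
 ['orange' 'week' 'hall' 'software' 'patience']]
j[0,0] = 'control'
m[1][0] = 'orange'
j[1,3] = 'studio'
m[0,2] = 'player'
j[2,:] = ['orange', 'week', 'hall', 'software', 'patience']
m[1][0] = 'orange'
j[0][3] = 'conversation'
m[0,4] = 'permission'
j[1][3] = 'studio'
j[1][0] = 'variation'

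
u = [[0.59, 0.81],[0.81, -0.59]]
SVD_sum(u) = [[0.59,0.00], [0.81,0.00]] + [[0.0,0.81],  [0.00,-0.59]]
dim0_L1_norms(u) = [1.4, 1.4]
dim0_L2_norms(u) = [1.0, 1.0]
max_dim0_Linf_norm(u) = 0.81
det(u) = -1.00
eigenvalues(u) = [1.0, -1.0]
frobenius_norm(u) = 1.42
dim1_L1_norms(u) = [1.4, 1.4]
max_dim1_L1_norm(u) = 1.4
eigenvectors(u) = [[0.89,-0.45], [0.45,0.89]]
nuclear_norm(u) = 2.00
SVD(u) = [[-0.59, -0.81],[-0.81, 0.59]] @ diag([1.0020977996183806, 1.0020977996183806]) @ [[-1.0, -0.0], [-0.0, -1.0]]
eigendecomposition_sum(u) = [[0.80, 0.41], [0.41, 0.21]] + [[-0.21, 0.40], [0.40, -0.80]]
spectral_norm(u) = 1.00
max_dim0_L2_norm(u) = 1.0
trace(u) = 0.00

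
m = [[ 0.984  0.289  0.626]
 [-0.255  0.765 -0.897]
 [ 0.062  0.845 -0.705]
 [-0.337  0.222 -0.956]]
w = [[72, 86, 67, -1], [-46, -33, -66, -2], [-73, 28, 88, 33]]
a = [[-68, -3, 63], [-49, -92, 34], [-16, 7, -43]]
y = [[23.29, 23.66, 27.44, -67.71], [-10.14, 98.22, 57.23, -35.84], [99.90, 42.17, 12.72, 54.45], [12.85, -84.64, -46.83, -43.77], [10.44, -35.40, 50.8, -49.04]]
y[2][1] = 42.17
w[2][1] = 28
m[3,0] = -0.337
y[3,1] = -84.64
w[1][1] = -33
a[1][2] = 34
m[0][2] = 0.626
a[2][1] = 7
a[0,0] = -68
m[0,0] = 0.984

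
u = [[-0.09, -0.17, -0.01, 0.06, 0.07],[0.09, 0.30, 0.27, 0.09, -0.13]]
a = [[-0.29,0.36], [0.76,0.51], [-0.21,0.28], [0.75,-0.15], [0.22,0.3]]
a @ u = [[0.06,0.16,0.1,0.02,-0.07], [-0.02,0.02,0.13,0.09,-0.01], [0.04,0.12,0.08,0.01,-0.05], [-0.08,-0.17,-0.05,0.03,0.07], [0.01,0.05,0.08,0.04,-0.02]]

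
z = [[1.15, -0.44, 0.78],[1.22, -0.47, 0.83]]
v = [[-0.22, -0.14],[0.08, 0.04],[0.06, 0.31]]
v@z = [[-0.42,0.16,-0.29], [0.14,-0.05,0.1], [0.45,-0.17,0.3]]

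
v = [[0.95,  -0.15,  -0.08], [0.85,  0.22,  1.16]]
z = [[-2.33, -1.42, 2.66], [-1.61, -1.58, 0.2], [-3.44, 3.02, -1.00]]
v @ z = [[-1.7, -1.35, 2.58], [-6.33, 1.95, 1.15]]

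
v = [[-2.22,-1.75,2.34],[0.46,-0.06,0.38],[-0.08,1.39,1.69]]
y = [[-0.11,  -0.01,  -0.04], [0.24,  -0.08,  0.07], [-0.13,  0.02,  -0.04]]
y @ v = [[0.24, 0.14, -0.33], [-0.58, -0.32, 0.65], [0.30, 0.17, -0.36]]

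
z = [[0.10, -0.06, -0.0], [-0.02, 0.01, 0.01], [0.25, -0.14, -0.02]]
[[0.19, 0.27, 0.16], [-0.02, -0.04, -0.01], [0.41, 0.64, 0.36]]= z@ [[0.85,2.77,2.32], [-1.67,0.12,1.17], [1.82,1.60,2.85]]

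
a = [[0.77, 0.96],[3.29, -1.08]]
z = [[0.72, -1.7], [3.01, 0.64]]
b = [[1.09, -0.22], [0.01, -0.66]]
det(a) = -3.99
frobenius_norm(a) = 3.67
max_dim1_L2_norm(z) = 3.08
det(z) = 5.58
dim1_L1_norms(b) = [1.31, 0.67]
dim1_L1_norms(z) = [2.42, 3.65]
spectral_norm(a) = 3.49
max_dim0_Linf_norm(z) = 3.01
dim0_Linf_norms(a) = [3.29, 1.08]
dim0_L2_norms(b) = [1.09, 0.7]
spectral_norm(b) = 1.13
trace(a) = -0.31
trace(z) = 1.36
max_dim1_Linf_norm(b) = 1.09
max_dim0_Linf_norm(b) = 1.09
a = z @ b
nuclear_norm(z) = 4.90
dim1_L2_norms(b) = [1.11, 0.66]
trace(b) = 0.43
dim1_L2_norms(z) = [1.85, 3.08]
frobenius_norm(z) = 3.59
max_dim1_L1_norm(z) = 3.65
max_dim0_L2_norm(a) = 3.38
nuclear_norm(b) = 1.76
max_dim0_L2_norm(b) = 1.09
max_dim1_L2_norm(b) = 1.11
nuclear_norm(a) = 4.64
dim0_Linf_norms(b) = [1.09, 0.66]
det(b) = -0.72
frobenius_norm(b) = 1.29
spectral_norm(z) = 3.11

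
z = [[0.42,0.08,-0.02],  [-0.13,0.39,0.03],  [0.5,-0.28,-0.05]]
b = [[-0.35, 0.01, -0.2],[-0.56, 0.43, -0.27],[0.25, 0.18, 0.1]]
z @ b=[[-0.20, 0.04, -0.11], [-0.17, 0.17, -0.08], [-0.03, -0.12, -0.03]]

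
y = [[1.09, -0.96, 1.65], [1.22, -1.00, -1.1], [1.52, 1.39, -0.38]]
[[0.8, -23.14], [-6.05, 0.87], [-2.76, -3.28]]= y@[[-2.06,-6.01], [0.92,1.74], [2.38,-9.04]]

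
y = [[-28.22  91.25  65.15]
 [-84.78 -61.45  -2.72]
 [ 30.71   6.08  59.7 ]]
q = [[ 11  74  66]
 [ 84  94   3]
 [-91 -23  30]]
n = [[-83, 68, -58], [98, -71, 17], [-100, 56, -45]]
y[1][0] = -84.78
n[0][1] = 68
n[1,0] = 98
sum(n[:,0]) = -85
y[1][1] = -61.45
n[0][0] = -83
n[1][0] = 98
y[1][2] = -2.72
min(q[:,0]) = -91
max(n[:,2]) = 17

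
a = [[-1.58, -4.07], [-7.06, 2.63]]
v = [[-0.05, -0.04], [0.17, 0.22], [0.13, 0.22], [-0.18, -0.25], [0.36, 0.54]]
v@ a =[[0.36, 0.1], [-1.82, -0.11], [-1.76, 0.05], [2.05, 0.08], [-4.38, -0.05]]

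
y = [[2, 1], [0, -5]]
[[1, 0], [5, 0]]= y @ [[1, 0], [-1, 0]]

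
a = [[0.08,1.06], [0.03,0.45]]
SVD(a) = [[-0.92, -0.39], [-0.39, 0.92]] @ diag([1.1547236771324167, 0.003637233810282707]) @ [[-0.07,-1.00], [-1.00,0.07]]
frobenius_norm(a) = 1.15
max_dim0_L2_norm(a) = 1.15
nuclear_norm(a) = 1.16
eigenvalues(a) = [0.01, 0.52]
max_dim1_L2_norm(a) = 1.06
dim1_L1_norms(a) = [1.14, 0.48]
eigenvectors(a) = [[-1.0, -0.92], [0.07, -0.38]]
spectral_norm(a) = 1.15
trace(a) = 0.53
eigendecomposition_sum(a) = [[0.01,-0.02], [-0.00,0.0]] + [[0.07, 1.08], [0.03, 0.45]]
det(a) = 0.00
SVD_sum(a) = [[0.08,1.06], [0.03,0.45]] + [[0.0, -0.00], [-0.0, 0.00]]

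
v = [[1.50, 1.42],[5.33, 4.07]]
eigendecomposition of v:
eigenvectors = [[-0.63,-0.31], [0.78,-0.95]]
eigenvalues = [-0.25, 5.82]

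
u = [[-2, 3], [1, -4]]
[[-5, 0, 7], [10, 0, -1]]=u@ [[-2, 0, -5], [-3, 0, -1]]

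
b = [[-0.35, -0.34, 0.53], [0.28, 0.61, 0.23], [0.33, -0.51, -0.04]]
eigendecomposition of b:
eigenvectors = [[(0.84+0j), -0.50+0.04j, (-0.5-0.04j)], [-0.09+0.00j, (0.25+0.55j), (0.25-0.55j)], [(-0.53+0j), -0.62+0.00j, (-0.62-0j)]]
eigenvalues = [(-0.65+0j), (0.43+0.43j), (0.43-0.43j)]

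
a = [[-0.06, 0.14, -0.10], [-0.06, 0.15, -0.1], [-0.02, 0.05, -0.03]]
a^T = [[-0.06, -0.06, -0.02], [0.14, 0.15, 0.05], [-0.10, -0.1, -0.03]]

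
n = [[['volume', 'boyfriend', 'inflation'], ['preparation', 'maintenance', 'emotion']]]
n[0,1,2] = 'emotion'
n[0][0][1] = 'boyfriend'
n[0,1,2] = 'emotion'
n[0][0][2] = 'inflation'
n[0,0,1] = 'boyfriend'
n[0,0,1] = 'boyfriend'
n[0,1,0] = 'preparation'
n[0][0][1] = 'boyfriend'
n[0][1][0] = 'preparation'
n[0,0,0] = 'volume'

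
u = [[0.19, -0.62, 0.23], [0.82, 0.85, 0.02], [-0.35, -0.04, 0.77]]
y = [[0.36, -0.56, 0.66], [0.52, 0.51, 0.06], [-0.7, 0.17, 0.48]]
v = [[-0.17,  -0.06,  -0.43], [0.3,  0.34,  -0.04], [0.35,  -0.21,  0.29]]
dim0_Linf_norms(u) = [0.82, 0.85, 0.77]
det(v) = 0.07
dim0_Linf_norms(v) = [0.35, 0.34, 0.43]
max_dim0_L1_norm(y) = 1.58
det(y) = 0.54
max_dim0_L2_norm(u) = 1.05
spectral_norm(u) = 1.28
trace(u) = 1.81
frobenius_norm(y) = 1.47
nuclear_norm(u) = 2.64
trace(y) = 1.35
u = y + v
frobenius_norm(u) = 1.61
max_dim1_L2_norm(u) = 1.18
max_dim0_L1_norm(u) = 1.51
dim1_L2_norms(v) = [0.47, 0.46, 0.5]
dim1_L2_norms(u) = [0.69, 1.18, 0.85]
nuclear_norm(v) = 1.33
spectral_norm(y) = 0.96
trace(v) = 0.46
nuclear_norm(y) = 2.50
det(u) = 0.58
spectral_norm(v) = 0.65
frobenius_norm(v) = 0.82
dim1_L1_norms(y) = [1.58, 1.09, 1.35]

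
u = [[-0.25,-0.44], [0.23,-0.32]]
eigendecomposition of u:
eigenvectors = [[(0.81+0j), 0.81-0.00j], [(0.06-0.58j), 0.06+0.58j]]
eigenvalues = [(-0.29+0.32j), (-0.29-0.32j)]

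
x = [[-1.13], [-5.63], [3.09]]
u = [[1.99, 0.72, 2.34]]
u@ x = [[0.93]]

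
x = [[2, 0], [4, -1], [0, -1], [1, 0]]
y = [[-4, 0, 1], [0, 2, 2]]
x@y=[[-8, 0, 2], [-16, -2, 2], [0, -2, -2], [-4, 0, 1]]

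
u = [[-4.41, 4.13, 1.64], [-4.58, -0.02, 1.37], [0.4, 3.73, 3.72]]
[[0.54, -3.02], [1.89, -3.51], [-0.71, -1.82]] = u @[[-0.36,0.56], [-0.32,0.14], [0.17,-0.69]]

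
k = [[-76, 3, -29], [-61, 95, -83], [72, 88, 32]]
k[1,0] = -61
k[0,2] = -29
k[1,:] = [-61, 95, -83]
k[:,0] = [-76, -61, 72]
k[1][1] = 95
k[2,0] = 72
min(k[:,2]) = -83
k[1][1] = 95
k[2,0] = 72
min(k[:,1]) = 3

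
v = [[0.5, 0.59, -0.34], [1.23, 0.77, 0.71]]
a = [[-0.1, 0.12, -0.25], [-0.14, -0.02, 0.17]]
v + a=[[0.4, 0.71, -0.59], [1.09, 0.75, 0.88]]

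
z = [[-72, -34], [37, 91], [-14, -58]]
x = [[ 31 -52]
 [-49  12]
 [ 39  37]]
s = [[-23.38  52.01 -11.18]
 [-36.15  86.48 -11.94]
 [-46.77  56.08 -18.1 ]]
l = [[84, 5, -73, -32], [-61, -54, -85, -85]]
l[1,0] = -61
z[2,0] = -14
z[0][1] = -34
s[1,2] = -11.94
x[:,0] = [31, -49, 39]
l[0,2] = -73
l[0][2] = -73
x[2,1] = 37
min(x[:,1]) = -52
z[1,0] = 37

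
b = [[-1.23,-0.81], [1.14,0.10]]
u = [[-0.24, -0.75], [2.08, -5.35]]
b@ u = [[-1.39, 5.26],[-0.07, -1.39]]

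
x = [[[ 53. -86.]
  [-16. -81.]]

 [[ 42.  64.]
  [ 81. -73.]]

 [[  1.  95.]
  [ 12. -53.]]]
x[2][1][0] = 12.0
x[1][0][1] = 64.0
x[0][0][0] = 53.0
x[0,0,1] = -86.0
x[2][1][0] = 12.0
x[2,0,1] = 95.0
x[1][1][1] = -73.0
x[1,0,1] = 64.0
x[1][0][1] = 64.0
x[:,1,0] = [-16.0, 81.0, 12.0]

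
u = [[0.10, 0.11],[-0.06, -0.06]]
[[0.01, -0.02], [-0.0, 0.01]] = u @[[0.11, -0.05],[-0.05, -0.14]]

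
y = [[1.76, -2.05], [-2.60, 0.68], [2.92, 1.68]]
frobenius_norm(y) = 5.09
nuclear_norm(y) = 7.02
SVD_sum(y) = [[1.84, -0.08], [-2.62, 0.11], [2.84, -0.12]] + [[-0.08, -1.97], [0.02, 0.57], [0.08, 1.80]]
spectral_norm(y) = 4.29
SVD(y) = [[-0.43, -0.72], [0.61, 0.21], [-0.66, 0.66]] @ diag([4.290019698153557, 2.7325868676868192]) @ [[-1.00,0.04], [0.04,1.0]]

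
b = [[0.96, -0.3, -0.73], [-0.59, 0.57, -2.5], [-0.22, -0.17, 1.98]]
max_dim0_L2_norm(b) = 3.27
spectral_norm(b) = 3.31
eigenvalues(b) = [-0.0, 1.24, 2.27]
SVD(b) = [[0.19,-0.87,0.46],[0.78,0.42,0.47],[-0.6,0.27,0.76]] @ diag([3.308870850525998, 1.231491911104507, 0.0011693688612793732]) @ [[-0.04, 0.15, -0.99], [-0.92, 0.37, 0.1], [-0.38, -0.92, -0.12]]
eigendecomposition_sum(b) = [[-0.0,-0.0,-0.00], [-0.0,-0.00,-0.0], [-0.0,-0.0,-0.00]] + [[0.90, -0.34, -0.25], [-0.96, 0.36, 0.27], [0.05, -0.02, -0.01]] + [[0.06, 0.04, -0.48], [0.37, 0.21, -2.77], [-0.27, -0.15, 1.99]]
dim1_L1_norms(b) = [1.99, 3.66, 2.37]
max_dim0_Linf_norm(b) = 2.5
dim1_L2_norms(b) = [1.24, 2.63, 2.0]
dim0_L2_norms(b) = [1.15, 0.67, 3.27]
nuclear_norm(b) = 4.54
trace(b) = 3.51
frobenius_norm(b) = 3.53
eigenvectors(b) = [[0.38, 0.68, -0.14], [0.92, -0.73, -0.8], [0.12, 0.04, 0.58]]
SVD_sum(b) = [[-0.03, 0.09, -0.63], [-0.11, 0.38, -2.55], [0.09, -0.29, 1.95]] + [[0.99, -0.39, -0.1], [-0.48, 0.19, 0.05], [-0.31, 0.12, 0.03]] + [[-0.00, -0.0, -0.00], [-0.00, -0.00, -0.0], [-0.0, -0.0, -0.0]]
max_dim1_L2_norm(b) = 2.63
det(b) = -0.00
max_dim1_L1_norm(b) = 3.66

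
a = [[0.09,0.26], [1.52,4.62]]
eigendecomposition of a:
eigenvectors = [[-0.95, -0.06], [0.31, -1.00]]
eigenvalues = [0.0, 4.71]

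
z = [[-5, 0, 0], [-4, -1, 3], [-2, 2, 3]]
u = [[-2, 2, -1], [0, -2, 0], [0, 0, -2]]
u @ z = [[4, -4, 3], [8, 2, -6], [4, -4, -6]]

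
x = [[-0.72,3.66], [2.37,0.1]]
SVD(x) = [[0.99, -0.16], [-0.16, -0.99]] @ diag([3.758378672791823, 2.3271204850423155]) @ [[-0.29,0.96], [-0.96,-0.29]]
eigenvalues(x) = [-3.28, 2.66]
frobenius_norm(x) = 4.42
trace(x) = -0.62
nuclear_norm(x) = 6.09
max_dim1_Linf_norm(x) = 3.66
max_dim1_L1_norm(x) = 4.38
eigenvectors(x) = [[-0.82,-0.73], [0.57,-0.68]]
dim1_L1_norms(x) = [4.38, 2.47]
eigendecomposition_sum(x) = [[-1.87, 2.02], [1.31, -1.42]] + [[1.15, 1.64], [1.06, 1.52]]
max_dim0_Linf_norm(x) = 3.66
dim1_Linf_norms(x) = [3.66, 2.37]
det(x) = -8.75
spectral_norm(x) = 3.76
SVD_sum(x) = [[-1.07, 3.56], [0.17, -0.56]] + [[0.35, 0.10], [2.20, 0.66]]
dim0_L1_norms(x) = [3.09, 3.76]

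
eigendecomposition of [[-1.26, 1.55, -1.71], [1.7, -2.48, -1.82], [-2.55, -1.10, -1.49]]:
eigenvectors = [[(0.6+0j), (0.26+0.47j), (0.26-0.47j)],[(0.5+0j), (-0.62+0j), -0.62-0.00j],[(-0.63+0j), (-0.12+0.57j), -0.12-0.57j]]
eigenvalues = [(1.83+0j), (-3.53+0.38j), (-3.53-0.38j)]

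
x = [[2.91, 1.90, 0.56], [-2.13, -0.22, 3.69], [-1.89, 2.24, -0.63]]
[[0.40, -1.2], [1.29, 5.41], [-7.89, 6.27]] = x @ [[1.33, -1.6],[-2.12, 1.63],[0.99, 0.64]]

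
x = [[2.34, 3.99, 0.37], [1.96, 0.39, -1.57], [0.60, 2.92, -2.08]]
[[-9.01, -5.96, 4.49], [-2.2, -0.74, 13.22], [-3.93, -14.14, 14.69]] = x @ [[-1.26, 2.62, 2.00], [-1.47, -3.30, 0.49], [-0.54, 2.92, -5.8]]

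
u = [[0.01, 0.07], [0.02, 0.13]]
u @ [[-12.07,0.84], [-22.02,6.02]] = [[-1.66, 0.43], [-3.10, 0.80]]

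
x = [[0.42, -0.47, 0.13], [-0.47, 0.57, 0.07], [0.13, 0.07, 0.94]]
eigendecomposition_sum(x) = [[-0.0, -0.0, 0.0], [-0.00, -0.00, 0.0], [0.00, 0.0, -0.0]] + [[0.32, -0.29, 0.36], [-0.29, 0.26, -0.33], [0.36, -0.33, 0.42]] + [[0.11,-0.18,-0.23], [-0.18,0.31,0.4], [-0.23,0.40,0.52]]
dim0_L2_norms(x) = [0.64, 0.74, 0.95]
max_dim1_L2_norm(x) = 0.95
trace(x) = 1.93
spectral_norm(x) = 1.00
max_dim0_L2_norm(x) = 0.95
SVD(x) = [[-0.56, 0.34, -0.76], [0.51, -0.57, -0.64], [-0.65, -0.75, 0.15]] @ diag([0.9976059597719816, 0.9354533604553302, 0.0030593202273120597]) @ [[-0.56,0.51,-0.65], [0.34,-0.57,-0.75], [0.76,0.64,-0.15]]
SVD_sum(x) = [[0.32, -0.29, 0.36], [-0.29, 0.26, -0.33], [0.36, -0.33, 0.42]] + [[0.11, -0.18, -0.23], [-0.18, 0.31, 0.40], [-0.23, 0.4, 0.52]] + [[-0.00,  -0.00,  0.00],[-0.0,  -0.0,  0.0],[0.0,  0.0,  -0.00]]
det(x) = -0.00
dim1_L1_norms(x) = [1.02, 1.11, 1.14]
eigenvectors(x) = [[0.76, 0.56, -0.34], [0.64, -0.51, 0.57], [-0.15, 0.65, 0.75]]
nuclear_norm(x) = 1.94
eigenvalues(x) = [-0.0, 1.0, 0.94]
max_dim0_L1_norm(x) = 1.14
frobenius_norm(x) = 1.37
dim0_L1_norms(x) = [1.02, 1.11, 1.14]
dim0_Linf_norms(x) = [0.47, 0.57, 0.94]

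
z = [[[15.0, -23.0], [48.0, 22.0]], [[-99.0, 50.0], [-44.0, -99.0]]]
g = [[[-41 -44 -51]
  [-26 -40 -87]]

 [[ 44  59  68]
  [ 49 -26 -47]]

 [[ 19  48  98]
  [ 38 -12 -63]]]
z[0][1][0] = 48.0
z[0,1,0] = 48.0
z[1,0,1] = 50.0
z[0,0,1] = -23.0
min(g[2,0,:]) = 19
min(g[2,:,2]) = -63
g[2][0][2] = 98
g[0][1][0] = -26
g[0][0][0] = -41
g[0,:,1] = [-44, -40]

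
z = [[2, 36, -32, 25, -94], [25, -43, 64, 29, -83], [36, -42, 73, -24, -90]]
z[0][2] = -32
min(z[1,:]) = -83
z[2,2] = 73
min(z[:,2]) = -32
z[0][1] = 36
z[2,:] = [36, -42, 73, -24, -90]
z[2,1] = -42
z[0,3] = 25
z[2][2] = 73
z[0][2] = -32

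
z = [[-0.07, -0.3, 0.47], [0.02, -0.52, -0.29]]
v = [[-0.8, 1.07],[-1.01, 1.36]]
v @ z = [[0.08, -0.32, -0.69], [0.1, -0.4, -0.87]]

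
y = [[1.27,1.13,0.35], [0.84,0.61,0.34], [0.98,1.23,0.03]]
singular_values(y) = [2.56, 0.39, 0.01]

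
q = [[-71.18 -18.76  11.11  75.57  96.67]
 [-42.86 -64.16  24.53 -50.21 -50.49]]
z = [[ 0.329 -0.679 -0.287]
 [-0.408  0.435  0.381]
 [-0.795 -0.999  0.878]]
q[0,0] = -71.18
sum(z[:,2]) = 0.972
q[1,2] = 24.53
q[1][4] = -50.49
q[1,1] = -64.16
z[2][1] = -0.999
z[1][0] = -0.408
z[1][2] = 0.381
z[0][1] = -0.679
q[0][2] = 11.11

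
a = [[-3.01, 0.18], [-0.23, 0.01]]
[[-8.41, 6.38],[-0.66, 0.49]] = a@[[3.00,-2.09], [3.43,0.49]]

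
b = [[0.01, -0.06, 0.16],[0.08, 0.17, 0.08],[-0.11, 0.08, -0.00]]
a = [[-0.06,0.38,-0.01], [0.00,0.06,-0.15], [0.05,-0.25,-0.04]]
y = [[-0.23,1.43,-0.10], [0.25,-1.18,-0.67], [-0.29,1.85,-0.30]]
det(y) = 0.01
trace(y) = -1.71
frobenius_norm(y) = 2.76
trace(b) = 0.18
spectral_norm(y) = 2.66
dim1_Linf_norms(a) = [0.38, 0.15, 0.25]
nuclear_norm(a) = 0.63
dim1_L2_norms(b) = [0.17, 0.2, 0.14]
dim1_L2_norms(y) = [1.45, 1.38, 1.9]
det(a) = -0.00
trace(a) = -0.04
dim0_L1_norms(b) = [0.2, 0.31, 0.24]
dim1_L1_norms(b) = [0.23, 0.33, 0.19]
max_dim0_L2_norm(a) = 0.46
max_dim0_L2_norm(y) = 2.62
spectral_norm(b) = 0.21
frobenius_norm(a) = 0.49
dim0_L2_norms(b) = [0.14, 0.2, 0.18]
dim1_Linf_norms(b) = [0.16, 0.17, 0.11]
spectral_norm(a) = 0.47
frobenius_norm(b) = 0.30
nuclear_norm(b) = 0.51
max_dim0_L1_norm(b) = 0.31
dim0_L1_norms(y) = [0.77, 4.46, 1.07]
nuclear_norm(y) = 3.40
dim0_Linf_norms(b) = [0.11, 0.17, 0.16]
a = b @ y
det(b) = 0.00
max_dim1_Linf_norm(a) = 0.38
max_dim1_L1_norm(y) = 2.44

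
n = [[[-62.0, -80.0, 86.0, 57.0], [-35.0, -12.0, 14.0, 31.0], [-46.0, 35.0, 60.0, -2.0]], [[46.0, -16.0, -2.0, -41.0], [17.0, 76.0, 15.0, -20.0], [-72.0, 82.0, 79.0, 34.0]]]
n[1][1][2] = 15.0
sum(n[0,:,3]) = 86.0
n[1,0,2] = -2.0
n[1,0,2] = -2.0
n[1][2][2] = 79.0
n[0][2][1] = 35.0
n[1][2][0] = -72.0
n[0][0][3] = 57.0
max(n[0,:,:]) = 86.0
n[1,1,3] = -20.0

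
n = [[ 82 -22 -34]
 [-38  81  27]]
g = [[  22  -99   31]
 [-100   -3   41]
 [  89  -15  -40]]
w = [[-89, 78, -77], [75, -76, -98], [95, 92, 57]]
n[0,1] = -22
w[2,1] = 92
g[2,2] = -40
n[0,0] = 82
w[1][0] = 75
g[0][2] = 31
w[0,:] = [-89, 78, -77]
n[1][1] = 81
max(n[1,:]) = 81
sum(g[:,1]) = -117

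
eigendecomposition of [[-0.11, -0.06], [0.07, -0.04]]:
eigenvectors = [[0.37-0.57j,0.37+0.57j], [-0.73+0.00j,-0.73-0.00j]]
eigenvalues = [(-0.08+0.05j), (-0.08-0.05j)]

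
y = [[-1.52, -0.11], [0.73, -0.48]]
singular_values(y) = [1.69, 0.48]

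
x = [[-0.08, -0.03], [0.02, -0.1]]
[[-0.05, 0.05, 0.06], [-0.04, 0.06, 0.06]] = x @ [[0.46,-0.38,-0.51], [0.45,-0.64,-0.73]]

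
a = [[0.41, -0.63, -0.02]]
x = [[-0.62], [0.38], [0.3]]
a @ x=[[-0.50]]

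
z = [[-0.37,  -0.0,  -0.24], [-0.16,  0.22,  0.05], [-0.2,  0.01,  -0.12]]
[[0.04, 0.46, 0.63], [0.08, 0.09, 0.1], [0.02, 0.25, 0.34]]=z@ [[0.81,-1.70,-2.55], [1.27,-1.00,-1.69], [-1.43,0.69,1.31]]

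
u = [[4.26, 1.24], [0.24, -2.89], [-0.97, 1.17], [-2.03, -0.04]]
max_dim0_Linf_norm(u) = 4.26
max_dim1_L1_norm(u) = 5.5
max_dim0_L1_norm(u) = 7.5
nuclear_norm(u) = 8.13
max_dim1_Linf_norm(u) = 4.26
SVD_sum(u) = [[4.28, 1.17], [-0.51, -0.14], [-0.61, -0.17], [-1.9, -0.52]] + [[-0.02, 0.07], [0.75, -2.75], [-0.36, 1.34], [-0.13, 0.48]]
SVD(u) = [[-0.90, 0.02], [0.11, -0.89], [0.13, 0.43], [0.4, 0.15]] @ diag([4.922448927311397, 3.208846608675907]) @ [[-0.96, -0.26],[-0.26, 0.96]]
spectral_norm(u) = 4.92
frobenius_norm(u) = 5.88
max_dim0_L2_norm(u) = 4.82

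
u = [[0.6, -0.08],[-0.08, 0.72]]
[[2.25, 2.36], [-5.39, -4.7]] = u@[[2.8,3.11],[-7.18,-6.18]]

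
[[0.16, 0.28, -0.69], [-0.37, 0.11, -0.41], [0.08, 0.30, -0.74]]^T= [[0.16, -0.37, 0.08], [0.28, 0.11, 0.30], [-0.69, -0.41, -0.74]]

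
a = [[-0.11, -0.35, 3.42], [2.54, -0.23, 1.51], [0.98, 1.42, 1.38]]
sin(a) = [[-1.86, -0.19, 1.4], [1.05, -1.90, 0.55], [0.37, 0.58, -1.28]]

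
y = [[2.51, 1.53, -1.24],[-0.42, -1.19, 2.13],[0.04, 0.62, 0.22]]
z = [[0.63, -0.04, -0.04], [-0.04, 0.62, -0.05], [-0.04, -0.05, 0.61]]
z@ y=[[1.6, 0.99, -0.88], [-0.36, -0.83, 1.36], [-0.05, 0.38, 0.08]]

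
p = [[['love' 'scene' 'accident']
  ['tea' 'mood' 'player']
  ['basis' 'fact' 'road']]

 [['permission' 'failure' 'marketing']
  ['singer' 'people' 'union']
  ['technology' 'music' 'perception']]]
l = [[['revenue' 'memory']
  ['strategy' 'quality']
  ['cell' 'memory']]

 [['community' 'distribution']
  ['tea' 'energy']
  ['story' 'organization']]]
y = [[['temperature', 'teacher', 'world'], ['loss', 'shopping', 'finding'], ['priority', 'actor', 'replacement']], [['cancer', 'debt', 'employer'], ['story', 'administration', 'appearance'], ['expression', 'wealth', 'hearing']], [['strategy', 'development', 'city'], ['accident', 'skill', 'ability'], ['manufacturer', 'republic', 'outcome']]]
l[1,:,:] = [['community', 'distribution'], ['tea', 'energy'], ['story', 'organization']]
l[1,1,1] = 'energy'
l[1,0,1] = 'distribution'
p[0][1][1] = 'mood'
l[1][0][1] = 'distribution'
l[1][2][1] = 'organization'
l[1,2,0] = 'story'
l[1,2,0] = 'story'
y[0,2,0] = 'priority'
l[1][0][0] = 'community'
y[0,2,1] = 'actor'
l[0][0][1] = 'memory'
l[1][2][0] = 'story'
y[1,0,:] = ['cancer', 'debt', 'employer']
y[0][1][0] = 'loss'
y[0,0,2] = 'world'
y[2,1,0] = 'accident'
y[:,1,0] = ['loss', 'story', 'accident']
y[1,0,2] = 'employer'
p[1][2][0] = 'technology'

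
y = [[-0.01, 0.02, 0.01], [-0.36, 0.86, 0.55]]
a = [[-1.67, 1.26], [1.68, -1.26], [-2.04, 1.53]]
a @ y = [[-0.44, 1.05, 0.68], [0.44, -1.05, -0.68], [-0.53, 1.27, 0.82]]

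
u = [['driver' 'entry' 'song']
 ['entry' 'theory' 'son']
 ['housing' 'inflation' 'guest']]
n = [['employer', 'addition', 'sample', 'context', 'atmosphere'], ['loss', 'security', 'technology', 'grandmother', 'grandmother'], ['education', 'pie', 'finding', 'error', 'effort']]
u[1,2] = 'son'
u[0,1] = 'entry'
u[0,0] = 'driver'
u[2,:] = ['housing', 'inflation', 'guest']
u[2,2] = 'guest'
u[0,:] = ['driver', 'entry', 'song']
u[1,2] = 'son'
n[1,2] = 'technology'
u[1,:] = ['entry', 'theory', 'son']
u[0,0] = 'driver'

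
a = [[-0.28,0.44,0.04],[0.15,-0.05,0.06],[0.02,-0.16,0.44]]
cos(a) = [[0.93, 0.07, -0.02], [0.02, 0.97, -0.01], [0.01, 0.03, 0.91]]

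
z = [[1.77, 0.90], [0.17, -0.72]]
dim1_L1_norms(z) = [2.67, 0.89]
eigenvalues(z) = [1.83, -0.78]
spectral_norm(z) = 1.99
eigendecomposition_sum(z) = [[1.79, 0.63], [0.12, 0.04]] + [[-0.02, 0.27], [0.05, -0.76]]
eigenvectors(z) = [[1.0, -0.33], [0.07, 0.94]]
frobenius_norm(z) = 2.12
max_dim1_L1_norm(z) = 2.67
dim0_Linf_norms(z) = [1.77, 0.9]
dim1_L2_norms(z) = [1.99, 0.74]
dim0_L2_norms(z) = [1.78, 1.15]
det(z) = -1.43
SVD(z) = [[-0.99, 0.1], [0.10, 0.99]] @ diag([1.994496817320019, 0.7156692292535117]) @ [[-0.87, -0.49],[0.49, -0.87]]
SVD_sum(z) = [[1.74, 0.96], [-0.18, -0.10]] + [[0.03, -0.06], [0.35, -0.62]]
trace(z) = 1.05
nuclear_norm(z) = 2.71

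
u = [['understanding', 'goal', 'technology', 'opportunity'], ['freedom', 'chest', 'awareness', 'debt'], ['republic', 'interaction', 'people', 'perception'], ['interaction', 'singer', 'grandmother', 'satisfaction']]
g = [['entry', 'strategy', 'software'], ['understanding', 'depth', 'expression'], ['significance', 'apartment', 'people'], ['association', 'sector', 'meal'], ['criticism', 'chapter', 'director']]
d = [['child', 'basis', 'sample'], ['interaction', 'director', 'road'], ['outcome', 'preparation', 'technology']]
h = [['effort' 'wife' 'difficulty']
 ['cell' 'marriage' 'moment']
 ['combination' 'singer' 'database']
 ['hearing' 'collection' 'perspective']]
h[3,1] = 'collection'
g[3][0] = 'association'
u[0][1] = 'goal'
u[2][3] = 'perception'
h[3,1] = 'collection'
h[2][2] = 'database'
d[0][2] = 'sample'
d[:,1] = ['basis', 'director', 'preparation']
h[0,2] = 'difficulty'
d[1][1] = 'director'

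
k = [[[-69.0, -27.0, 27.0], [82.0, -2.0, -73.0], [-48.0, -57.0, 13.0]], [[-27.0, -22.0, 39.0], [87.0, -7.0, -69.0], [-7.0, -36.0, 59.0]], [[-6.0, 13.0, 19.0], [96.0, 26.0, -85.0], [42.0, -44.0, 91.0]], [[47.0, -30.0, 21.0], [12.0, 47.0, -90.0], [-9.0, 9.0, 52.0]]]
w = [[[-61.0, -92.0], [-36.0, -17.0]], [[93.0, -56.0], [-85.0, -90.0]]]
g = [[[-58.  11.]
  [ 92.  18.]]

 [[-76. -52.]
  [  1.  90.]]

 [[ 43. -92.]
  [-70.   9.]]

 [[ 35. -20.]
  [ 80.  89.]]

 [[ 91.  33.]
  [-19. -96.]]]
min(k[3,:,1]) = -30.0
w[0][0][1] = -92.0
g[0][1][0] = 92.0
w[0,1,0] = -36.0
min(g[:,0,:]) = -92.0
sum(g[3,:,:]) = 184.0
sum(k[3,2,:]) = 52.0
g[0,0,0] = -58.0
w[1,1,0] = -85.0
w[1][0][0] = 93.0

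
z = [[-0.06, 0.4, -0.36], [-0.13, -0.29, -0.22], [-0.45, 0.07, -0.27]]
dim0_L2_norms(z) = [0.47, 0.5, 0.5]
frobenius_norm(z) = 0.85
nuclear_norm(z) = 1.37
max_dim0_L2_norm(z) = 0.5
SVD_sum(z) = [[-0.26,0.18,-0.32], [-0.07,0.05,-0.08], [-0.28,0.19,-0.34]] + [[0.14,0.24,0.03], [-0.16,-0.29,-0.03], [-0.09,-0.16,-0.02]] + [[0.06,-0.03,-0.07], [0.10,-0.04,-0.11], [-0.08,0.04,0.09]]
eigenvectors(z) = [[(-0.77+0j), (0.32-0.28j), 0.32+0.28j], [-0.07+0.00j, (0.44+0.46j), (0.44-0.46j)], [0.63+0.00j, 0.64+0.00j, (0.64-0j)]]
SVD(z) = [[-0.68, -0.59, 0.44],[-0.17, 0.71, 0.69],[-0.72, 0.39, -0.58]] @ diag([0.668644941011411, 0.47679817771363087, 0.22017593099339317]) @ [[0.58, -0.41, 0.71], [-0.49, -0.87, -0.10], [0.66, -0.29, -0.7]]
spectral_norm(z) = 0.67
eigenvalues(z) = [(0.27+0j), (-0.45+0.25j), (-0.45-0.25j)]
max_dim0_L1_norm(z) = 0.85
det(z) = 0.07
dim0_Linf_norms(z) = [0.45, 0.4, 0.36]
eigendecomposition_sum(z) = [[0.15+0.00j, (0.09-0j), -0.14+0.00j], [0.01+0.00j, (0.01-0j), -0.01+0.00j], [-0.12-0.00j, -0.07+0.00j, 0.11-0.00j]] + [[(-0.11+0.04j), 0.15+0.11j, (-0.11+0.06j)], [-0.07-0.16j, (-0.15+0.24j), -0.10-0.16j], [(-0.16-0.06j), 0.07+0.27j, -0.19-0.04j]] + [[-0.11-0.04j, (0.15-0.11j), (-0.11-0.06j)], [-0.07+0.16j, (-0.15-0.24j), -0.10+0.16j], [-0.16+0.06j, (0.07-0.27j), (-0.19+0.04j)]]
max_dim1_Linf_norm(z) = 0.45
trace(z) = -0.62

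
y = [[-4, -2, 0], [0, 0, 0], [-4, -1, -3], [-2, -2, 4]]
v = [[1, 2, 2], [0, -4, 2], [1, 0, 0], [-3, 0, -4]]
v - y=[[5, 4, 2], [0, -4, 2], [5, 1, 3], [-1, 2, -8]]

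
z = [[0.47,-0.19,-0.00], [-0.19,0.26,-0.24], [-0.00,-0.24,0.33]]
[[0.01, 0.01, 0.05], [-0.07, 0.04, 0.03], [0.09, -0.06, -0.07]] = z @ [[-0.03, 0.07, 0.11],[-0.13, 0.11, 0.02],[0.18, -0.10, -0.21]]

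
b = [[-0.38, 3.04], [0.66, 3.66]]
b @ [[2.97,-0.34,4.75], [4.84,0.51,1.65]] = [[13.58, 1.68, 3.21],[19.67, 1.64, 9.17]]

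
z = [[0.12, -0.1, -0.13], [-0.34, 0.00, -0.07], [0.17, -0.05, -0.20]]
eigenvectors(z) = [[0.47+0.00j, -0.37+0.07j, -0.37-0.07j], [-0.83+0.00j, (-0.87+0j), (-0.87-0j)], [(0.29+0j), (-0.06+0.3j), -0.06-0.30j]]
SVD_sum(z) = [[0.16, -0.03, -0.04], [-0.29, 0.05, 0.08], [0.21, -0.04, -0.06]] + [[-0.03, -0.03, -0.10], [-0.05, -0.05, -0.15], [-0.04, -0.04, -0.13]] + [[-0.0,-0.04,0.01], [0.00,0.0,-0.00], [0.00,0.03,-0.01]]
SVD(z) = [[-0.4, -0.45, -0.8], [0.74, -0.67, 0.01], [-0.54, -0.59, 0.6]] @ diag([0.4117352233990775, 0.2467608722490249, 0.05275583133087935]) @ [[-0.95, 0.16, 0.26], [0.30, 0.30, 0.90], [0.07, 0.94, -0.34]]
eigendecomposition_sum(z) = [[0.14+0.00j, (-0.06+0j), (-0.03+0j)], [(-0.24+0j), 0.10-0.00j, 0.06+0.00j], [(0.09+0j), (-0.03+0j), (-0.02+0j)]] + [[(-0.01+0.06j), (-0.02-0j), -0.05-0.10j], [-0.05+0.13j, (-0.05-0.01j), -0.06-0.25j], [(0.04+0.03j), (-0.01+0.02j), (-0.09+0.01j)]] + [[-0.01-0.06j, -0.02+0.00j, -0.05+0.10j], [(-0.05-0.13j), -0.05+0.01j, (-0.06+0.25j)], [(0.04-0.03j), (-0.01-0.02j), (-0.09-0.01j)]]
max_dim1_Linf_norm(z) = 0.34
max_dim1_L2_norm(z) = 0.35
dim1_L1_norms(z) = [0.35, 0.41, 0.42]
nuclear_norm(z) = 0.71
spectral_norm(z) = 0.41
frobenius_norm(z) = 0.48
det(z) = 0.01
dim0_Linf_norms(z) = [0.34, 0.1, 0.2]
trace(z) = -0.08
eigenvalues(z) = [(0.22+0j), (-0.15+0.05j), (-0.15-0.05j)]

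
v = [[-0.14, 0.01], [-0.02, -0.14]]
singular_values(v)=[0.15, 0.14]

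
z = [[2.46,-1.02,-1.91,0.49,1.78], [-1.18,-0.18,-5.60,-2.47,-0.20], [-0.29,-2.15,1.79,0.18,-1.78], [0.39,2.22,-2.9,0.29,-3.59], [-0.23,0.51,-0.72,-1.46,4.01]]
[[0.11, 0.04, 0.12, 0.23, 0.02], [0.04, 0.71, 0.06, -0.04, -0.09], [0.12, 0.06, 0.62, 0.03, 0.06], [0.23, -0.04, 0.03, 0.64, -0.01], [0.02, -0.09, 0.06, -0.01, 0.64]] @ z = [[0.27, 0.14, -0.90, 0.01, -0.77], [-0.75, -0.43, -3.76, -1.60, -0.39], [0.04, -1.37, 0.41, -0.06, -0.77], [0.86, 1.12, -2.01, 0.42, -1.97], [-0.01, 0.17, 0.14, -0.69, 2.55]]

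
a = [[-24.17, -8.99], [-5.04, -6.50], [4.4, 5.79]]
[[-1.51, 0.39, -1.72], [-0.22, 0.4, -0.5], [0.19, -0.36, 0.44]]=a @ [[0.07, 0.01, 0.06], [-0.02, -0.07, 0.03]]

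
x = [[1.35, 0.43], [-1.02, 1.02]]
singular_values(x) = [1.73, 1.05]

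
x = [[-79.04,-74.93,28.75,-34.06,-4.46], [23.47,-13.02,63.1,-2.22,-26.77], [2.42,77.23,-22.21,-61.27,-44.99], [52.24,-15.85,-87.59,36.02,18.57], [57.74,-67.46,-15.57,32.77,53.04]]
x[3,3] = 36.02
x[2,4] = -44.99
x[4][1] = -67.46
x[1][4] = -26.77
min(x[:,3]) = -61.27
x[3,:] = [52.24, -15.85, -87.59, 36.02, 18.57]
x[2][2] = -22.21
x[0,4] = -4.46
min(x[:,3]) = -61.27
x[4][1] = -67.46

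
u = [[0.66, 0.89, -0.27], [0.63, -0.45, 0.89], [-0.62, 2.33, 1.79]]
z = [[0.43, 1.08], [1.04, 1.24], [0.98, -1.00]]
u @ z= [[0.94, 2.09], [0.68, -0.77], [3.91, 0.43]]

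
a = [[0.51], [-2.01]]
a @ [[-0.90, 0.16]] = [[-0.46,0.08], [1.81,-0.32]]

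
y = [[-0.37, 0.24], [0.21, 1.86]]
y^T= [[-0.37, 0.21], [0.24, 1.86]]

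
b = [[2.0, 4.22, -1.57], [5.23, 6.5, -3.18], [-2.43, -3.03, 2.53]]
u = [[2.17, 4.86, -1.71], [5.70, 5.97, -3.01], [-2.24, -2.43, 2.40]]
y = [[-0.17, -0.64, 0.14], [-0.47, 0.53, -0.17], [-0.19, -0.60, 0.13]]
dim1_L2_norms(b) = [4.93, 8.93, 4.64]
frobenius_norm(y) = 1.18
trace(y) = 0.49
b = y + u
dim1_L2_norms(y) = [0.68, 0.73, 0.64]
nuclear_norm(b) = 13.00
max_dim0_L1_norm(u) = 13.26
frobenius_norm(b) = 11.20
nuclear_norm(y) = 1.59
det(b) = -9.53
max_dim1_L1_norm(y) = 1.17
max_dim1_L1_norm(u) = 14.68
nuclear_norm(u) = 13.63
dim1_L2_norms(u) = [5.59, 8.79, 4.08]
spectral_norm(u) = 11.03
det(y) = -0.00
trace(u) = 10.54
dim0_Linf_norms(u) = [5.7, 5.97, 3.01]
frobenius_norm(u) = 11.19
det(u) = -17.68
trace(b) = 11.03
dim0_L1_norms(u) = [10.11, 13.26, 7.12]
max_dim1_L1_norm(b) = 14.91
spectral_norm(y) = 1.06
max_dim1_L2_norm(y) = 0.73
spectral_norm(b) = 11.12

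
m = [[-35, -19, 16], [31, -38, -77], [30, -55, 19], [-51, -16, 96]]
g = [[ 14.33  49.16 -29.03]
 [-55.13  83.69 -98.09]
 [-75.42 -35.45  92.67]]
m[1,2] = -77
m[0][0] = -35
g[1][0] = -55.13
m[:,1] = [-19, -38, -55, -16]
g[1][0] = -55.13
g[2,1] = -35.45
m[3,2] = 96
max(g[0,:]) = 49.16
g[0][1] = 49.16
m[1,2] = -77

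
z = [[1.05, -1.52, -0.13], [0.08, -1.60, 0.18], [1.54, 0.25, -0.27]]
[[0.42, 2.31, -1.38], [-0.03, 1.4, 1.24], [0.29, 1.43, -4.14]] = z @ [[-0.1, 1.12, -2.46], [-0.19, -0.78, -0.84], [-1.82, 0.36, 0.53]]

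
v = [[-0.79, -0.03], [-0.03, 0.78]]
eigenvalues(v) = [-0.79, 0.78]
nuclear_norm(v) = 1.57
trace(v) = -0.01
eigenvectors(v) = [[-1.0, 0.02], [-0.02, -1.00]]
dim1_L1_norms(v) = [0.82, 0.81]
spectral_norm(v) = 0.79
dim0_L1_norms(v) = [0.82, 0.81]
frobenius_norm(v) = 1.11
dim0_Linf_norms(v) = [0.79, 0.78]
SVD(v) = [[-1.00, -0.02],[-0.02, 1.0]] @ diag([0.7905730392522393, 0.780573039252239]) @ [[1.00, 0.02], [-0.02, 1.0]]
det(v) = -0.62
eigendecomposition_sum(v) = [[-0.79,-0.02], [-0.02,-0.00]] + [[0.00, -0.01], [-0.01, 0.78]]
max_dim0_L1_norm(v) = 0.82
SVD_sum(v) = [[-0.79, -0.02], [-0.02, -0.00]] + [[0.00, -0.01], [-0.01, 0.78]]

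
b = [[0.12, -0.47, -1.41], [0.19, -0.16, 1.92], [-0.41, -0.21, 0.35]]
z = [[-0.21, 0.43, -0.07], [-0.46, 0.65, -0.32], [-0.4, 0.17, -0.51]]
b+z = [[-0.09, -0.04, -1.48],[-0.27, 0.49, 1.60],[-0.81, -0.04, -0.16]]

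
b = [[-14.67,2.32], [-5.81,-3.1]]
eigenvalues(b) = [-13.36, -4.41]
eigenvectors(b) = [[-0.87, -0.22], [-0.49, -0.98]]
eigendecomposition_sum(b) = [[-15.32, 3.47],[-8.68, 1.96]] + [[0.65, -1.15], [2.87, -5.06]]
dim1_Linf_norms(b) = [14.67, 5.81]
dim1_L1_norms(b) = [16.99, 8.91]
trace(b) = -17.77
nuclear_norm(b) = 19.54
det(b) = 58.96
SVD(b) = [[-0.94,-0.35], [-0.35,0.94]] @ diag([15.8131985697241, 3.7282906263428166]) @ [[1.00, -0.07],  [-0.07, -1.00]]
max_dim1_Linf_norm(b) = 14.67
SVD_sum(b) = [[-14.76, 1.01], [-5.57, 0.38]] + [[0.09, 1.31], [-0.24, -3.48]]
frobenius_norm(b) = 16.25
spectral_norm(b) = 15.81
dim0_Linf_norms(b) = [14.67, 3.1]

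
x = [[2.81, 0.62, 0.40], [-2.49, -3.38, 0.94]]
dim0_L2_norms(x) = [3.75, 3.44, 1.02]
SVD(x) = [[-0.50, 0.87], [0.87, 0.50]] @ diag([4.851794564656466, 1.8462636600361177]) @ [[-0.73, -0.67, 0.13], [0.64, -0.62, 0.44]]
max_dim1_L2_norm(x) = 4.3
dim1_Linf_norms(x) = [2.81, 3.38]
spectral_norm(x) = 4.85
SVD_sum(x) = [[1.78,1.62,-0.31], [-3.08,-2.8,0.53]] + [[1.03, -1.00, 0.71], [0.59, -0.58, 0.41]]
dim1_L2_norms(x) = [2.91, 4.3]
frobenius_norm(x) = 5.19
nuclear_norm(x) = 6.70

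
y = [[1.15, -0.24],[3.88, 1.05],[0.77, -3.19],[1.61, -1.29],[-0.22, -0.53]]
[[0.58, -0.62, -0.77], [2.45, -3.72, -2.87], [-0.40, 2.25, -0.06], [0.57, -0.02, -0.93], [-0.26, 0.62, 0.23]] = y @ [[0.56, -0.72, -0.70], [0.26, -0.88, -0.15]]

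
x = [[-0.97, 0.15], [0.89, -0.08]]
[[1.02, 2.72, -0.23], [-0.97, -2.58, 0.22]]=x @[[-1.14,  -3.03,  0.26], [-0.56,  -1.48,  0.13]]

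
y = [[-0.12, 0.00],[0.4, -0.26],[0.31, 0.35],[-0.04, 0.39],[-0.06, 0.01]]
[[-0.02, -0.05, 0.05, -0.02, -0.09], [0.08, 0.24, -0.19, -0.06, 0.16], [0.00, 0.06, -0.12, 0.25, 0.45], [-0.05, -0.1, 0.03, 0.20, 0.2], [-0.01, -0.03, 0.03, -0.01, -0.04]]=y@[[0.14, 0.45, -0.44, 0.20, 0.79], [-0.11, -0.22, 0.04, 0.54, 0.59]]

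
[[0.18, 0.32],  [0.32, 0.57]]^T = [[0.18, 0.32], [0.32, 0.57]]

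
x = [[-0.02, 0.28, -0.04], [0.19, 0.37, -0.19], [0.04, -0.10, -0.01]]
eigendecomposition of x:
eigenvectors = [[-0.48,-0.75,0.53],[-0.87,0.44,0.15],[0.13,0.49,0.83]]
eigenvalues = [0.5, -0.16, -0.0]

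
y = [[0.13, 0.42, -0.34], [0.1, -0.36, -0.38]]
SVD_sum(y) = [[0.09, 0.49, -0.2],[-0.03, -0.16, 0.06]] + [[0.04, -0.07, -0.14],[0.13, -0.2, -0.44]]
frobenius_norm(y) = 0.77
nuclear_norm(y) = 1.09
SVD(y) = [[-0.95, 0.31], [0.31, 0.95]] @ diag([0.5584016232637502, 0.5301769771844198]) @ [[-0.17,-0.91,0.37], [0.25,-0.40,-0.88]]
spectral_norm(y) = 0.56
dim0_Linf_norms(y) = [0.13, 0.42, 0.38]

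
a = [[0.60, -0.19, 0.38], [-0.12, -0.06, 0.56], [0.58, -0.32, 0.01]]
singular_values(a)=[0.96, 0.61, 0.12]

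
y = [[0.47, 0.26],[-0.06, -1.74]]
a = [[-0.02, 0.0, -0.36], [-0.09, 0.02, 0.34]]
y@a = [[-0.03, 0.01, -0.08], [0.16, -0.03, -0.57]]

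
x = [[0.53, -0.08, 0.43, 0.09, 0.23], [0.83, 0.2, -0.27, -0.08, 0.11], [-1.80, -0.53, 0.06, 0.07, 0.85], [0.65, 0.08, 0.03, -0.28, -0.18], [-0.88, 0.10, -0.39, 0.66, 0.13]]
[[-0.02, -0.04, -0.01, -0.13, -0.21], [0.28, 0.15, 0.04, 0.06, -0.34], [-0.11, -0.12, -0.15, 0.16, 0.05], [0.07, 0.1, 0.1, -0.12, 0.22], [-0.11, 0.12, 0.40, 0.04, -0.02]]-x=[[-0.55, 0.04, -0.44, -0.22, -0.44], [-0.55, -0.05, 0.31, 0.14, -0.45], [1.69, 0.41, -0.21, 0.09, -0.8], [-0.58, 0.02, 0.07, 0.16, 0.4], [0.77, 0.02, 0.79, -0.62, -0.15]]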